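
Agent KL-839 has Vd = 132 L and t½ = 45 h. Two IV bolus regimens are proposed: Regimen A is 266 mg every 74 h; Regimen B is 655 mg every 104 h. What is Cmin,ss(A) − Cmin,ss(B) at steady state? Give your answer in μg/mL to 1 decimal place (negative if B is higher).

-0.3 μg/mL

Regimen A: f = (1/2)^(74/45) ≈ 0.3199; Cmin,ss = (266/132)·f/(1−f) ≈ 0.948 μg/mL.
Regimen B: f = (1/2)^(104/45) ≈ 0.2015; Cmin,ss = (655/132)·f/(1−f) ≈ 1.252 μg/mL.
Difference ≈ 0.948 − 1.252 ≈ -0.304 μg/mL.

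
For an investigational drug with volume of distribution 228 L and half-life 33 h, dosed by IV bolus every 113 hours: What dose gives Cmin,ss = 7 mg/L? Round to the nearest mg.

15537 mg

τ/t½ = 113/33 ≈ 3.4242, so f = (1/2)^(113/33) ≈ 0.093154.
Cmin,ss = (D/Vd)·f/(1−f), so D = Cmin,ss·Vd·(1−f)/f.
D = 7 × 228 × (1−f)/f ≈ 7 × 228 × 9.73491 ≈ 15536.92 mg.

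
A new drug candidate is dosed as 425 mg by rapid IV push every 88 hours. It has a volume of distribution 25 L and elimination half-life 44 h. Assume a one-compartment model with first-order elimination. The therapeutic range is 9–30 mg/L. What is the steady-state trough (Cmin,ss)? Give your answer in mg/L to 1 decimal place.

5.7 mg/L

τ = 88 h = 2 half-lives, so f = (1/2)^2 = 0.25.
At steady state, R = 1/(1 − 0.25) = 4/3.
Single-dose peak C₀ = D/Vd = 425/25 = 17 mg/L.
Steady-state peak Cmax,ss = C₀·R = 17 × 4/3 ≈ 22.667 mg/L.
Steady-state trough Cmin,ss = Cmax,ss·f ≈ 22.667 × 0.25 ≈ 5.667 mg/L.
Trough 5.7 mg/L vs MEC 9 mg/L: subtherapeutic.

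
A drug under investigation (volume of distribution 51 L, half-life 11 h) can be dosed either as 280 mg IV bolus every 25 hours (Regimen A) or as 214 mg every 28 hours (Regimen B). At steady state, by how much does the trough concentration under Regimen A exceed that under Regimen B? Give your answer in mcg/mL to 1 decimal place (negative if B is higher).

Regimen A: f = (1/2)^(25/11) ≈ 0.2069; Cmin,ss = (280/51)·f/(1−f) ≈ 1.432 mcg/mL.
Regimen B: f = (1/2)^(28/11) ≈ 0.1713; Cmin,ss = (214/51)·f/(1−f) ≈ 0.867 mcg/mL.
Difference ≈ 1.432 − 0.867 ≈ 0.565 mcg/mL.

0.6 mcg/mL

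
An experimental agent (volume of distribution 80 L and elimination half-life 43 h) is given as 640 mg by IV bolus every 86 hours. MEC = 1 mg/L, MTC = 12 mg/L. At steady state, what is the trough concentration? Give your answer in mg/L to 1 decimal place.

2.7 mg/L

The dosing interval is 2 half-lives, so f = 2^(−2) = 0.25.
At steady state, R = 1/(1 − 0.25) = 4/3.
Single-dose peak C₀ = D/Vd = 640/80 = 8 mg/L.
Steady-state peak Cmax,ss = C₀·R = 8 × 4/3 ≈ 10.667 mg/L.
Steady-state trough Cmin,ss = Cmax,ss·f ≈ 10.667 × 0.25 ≈ 2.667 mg/L.
Trough 2.7 mg/L vs MEC 1 mg/L: adequate.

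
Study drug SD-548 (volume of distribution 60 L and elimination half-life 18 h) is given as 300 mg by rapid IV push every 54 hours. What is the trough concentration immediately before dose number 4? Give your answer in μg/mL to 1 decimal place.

f = (1/2)^(τ/t½) = (1/2)^(54/18) ≈ 0.1250.
C₀ = D/Vd = 300/60 ≈ 5.000 μg/mL.
Before the 4th dose, 3 doses have been given. Superposition: Cmin = C₀·(f + f² + … + f^3).
≈ 5.000 × (0.1250 + 0.0156 + 0.0020) ≈ 5.000 × 0.1426 ≈ 0.713 μg/mL.

0.7 μg/mL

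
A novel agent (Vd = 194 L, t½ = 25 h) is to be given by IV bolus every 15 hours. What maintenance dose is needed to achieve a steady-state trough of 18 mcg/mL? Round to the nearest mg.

1801 mg

τ/t½ = 15/25 ≈ 0.6, so f = (1/2)^(15/25) ≈ 0.659754.
Cmin,ss = (D/Vd)·f/(1−f), so D = Cmin,ss·Vd·(1−f)/f.
D = 18 × 194 × (1−f)/f ≈ 18 × 194 × 0.51572 ≈ 1800.89 mg.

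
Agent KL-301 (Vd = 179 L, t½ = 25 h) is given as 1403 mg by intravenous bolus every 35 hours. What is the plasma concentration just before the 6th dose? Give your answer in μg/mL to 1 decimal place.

f = (1/2)^(τ/t½) = (1/2)^(35/25) ≈ 0.3789.
C₀ = D/Vd = 1403/179 ≈ 7.838 μg/mL.
Before the 6th dose, 5 doses have been given. Superposition: Cmin = C₀·(f + f² + … + f^5).
≈ 7.838 × (0.3789 + 0.1436 + 0.0544 + 0.0206 + 0.0078) ≈ 7.838 × 0.6053 ≈ 4.744 μg/mL.

4.7 μg/mL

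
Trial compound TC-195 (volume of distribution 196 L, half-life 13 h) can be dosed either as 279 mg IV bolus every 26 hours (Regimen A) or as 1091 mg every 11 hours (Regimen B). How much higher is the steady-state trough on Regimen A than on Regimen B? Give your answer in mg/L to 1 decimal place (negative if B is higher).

-6.5 mg/L

Regimen A: f = (1/2)^(26/13) ≈ 0.2500; Cmin,ss = (279/196)·f/(1−f) ≈ 0.474 mg/L.
Regimen B: f = (1/2)^(11/13) ≈ 0.5563; Cmin,ss = (1091/196)·f/(1−f) ≈ 6.979 mg/L.
Difference ≈ 0.474 − 6.979 ≈ -6.505 mg/L.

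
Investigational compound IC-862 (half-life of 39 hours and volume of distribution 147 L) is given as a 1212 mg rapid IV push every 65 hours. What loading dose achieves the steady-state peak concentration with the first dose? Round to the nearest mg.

1769 mg

f = (1/2)^(65/39) ≈ 0.314980; accumulation ratio R = 1/(1−f) ≈ 1.45981.
Loading dose to hit Cmax,ss on first dose: D_load = D_maint·R ≈ 1212 × 1.45981 ≈ 1769.29 mg.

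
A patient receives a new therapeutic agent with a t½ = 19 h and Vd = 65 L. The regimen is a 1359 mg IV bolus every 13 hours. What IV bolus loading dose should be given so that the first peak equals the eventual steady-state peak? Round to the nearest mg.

3599 mg

f = (1/2)^(13/19) ≈ 0.622346; accumulation ratio R = 1/(1−f) ≈ 2.64793.
Loading dose to hit Cmax,ss on first dose: D_load = D_maint·R ≈ 1359 × 2.64793 ≈ 3598.54 mg.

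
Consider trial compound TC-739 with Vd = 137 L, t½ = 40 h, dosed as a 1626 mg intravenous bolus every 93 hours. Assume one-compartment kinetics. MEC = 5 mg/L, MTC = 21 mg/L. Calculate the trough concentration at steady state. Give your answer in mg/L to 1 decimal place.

τ/t½ = 93/40 ≈ 2.325, so fraction remaining f = (1/2)^(93/40) ≈ 0.1996.
Each bolus raises the concentration by D/Vd = 1626/137 ≈ 11.869 mg/L.
Steady-state trough Cmin,ss = C₀·f/(1−f) ≈ 11.869 × 0.1996/0.8004 ≈ 2.960 mg/L.
Trough 3.0 mg/L vs MEC 5 mg/L: subtherapeutic.

3.0 mg/L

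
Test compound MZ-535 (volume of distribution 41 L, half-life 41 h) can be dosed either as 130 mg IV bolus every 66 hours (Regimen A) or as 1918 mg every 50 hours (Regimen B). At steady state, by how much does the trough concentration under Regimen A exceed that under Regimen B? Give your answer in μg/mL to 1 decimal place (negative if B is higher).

Regimen A: f = (1/2)^(66/41) ≈ 0.3277; Cmin,ss = (130/41)·f/(1−f) ≈ 1.546 μg/mL.
Regimen B: f = (1/2)^(50/41) ≈ 0.4294; Cmin,ss = (1918/41)·f/(1−f) ≈ 35.204 μg/mL.
Difference ≈ 1.546 − 35.204 ≈ -33.658 μg/mL.

-33.7 μg/mL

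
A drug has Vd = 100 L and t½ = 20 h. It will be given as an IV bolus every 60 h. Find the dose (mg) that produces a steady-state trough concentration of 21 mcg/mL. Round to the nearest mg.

τ/t½ = 60/20 ≈ 3, so f = (1/2)^(60/20) ≈ 0.125000.
Cmin,ss = (D/Vd)·f/(1−f), so D = Cmin,ss·Vd·(1−f)/f.
D = 21 × 100 × (1−f)/f ≈ 21 × 100 × 7.00000 ≈ 14700.00 mg.

14700 mg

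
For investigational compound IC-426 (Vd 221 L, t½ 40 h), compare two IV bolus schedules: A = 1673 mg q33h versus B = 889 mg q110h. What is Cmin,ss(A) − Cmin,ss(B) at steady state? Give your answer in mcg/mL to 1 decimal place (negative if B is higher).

Regimen A: f = (1/2)^(33/40) ≈ 0.5645; Cmin,ss = (1673/221)·f/(1−f) ≈ 9.812 mcg/mL.
Regimen B: f = (1/2)^(110/40) ≈ 0.1487; Cmin,ss = (889/221)·f/(1−f) ≈ 0.703 mcg/mL.
Difference ≈ 9.812 − 0.703 ≈ 9.109 mcg/mL.

9.1 mcg/mL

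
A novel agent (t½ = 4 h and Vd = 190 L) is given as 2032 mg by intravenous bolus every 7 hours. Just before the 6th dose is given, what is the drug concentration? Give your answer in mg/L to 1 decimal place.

4.5 mg/L

f = (1/2)^(τ/t½) = (1/2)^(7/4) ≈ 0.2973.
C₀ = D/Vd = 2032/190 ≈ 10.695 mg/L.
Before the 6th dose, 5 doses have been given. Superposition: Cmin = C₀·(f + f² + … + f^5).
≈ 10.695 × (0.2973 + 0.0884 + 0.0263 + 0.0078 + 0.0023) ≈ 10.695 × 0.4221 ≈ 4.514 mg/L.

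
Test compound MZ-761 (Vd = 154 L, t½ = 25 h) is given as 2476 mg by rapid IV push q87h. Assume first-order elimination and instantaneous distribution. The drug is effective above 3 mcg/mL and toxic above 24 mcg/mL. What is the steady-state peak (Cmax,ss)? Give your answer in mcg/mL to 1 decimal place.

Over one 87-h interval, 87/25 ≈ 3.48 half-lives elapse, leaving f ≈ 0.0896 of each dose.
Accumulation ratio R = 1/(1 − f) ≈ 1/0.9104 ≈ 1.0984.
Each bolus raises the concentration by D/Vd = 2476/154 ≈ 16.078 mcg/mL.
Steady-state peak Cmax,ss = C₀·R ≈ 16.078 × 1.0984 ≈ 17.660 mcg/mL.
Peak 17.7 mcg/mL vs MTC 24 mcg/mL: below toxic threshold.

17.7 mcg/mL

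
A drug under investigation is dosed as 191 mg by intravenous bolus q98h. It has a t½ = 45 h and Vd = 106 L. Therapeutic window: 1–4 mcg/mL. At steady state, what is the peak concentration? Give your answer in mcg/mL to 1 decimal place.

2.3 mcg/mL

τ/t½ = 98/45 ≈ 2.1778, so fraction remaining f = (1/2)^(98/45) ≈ 0.2210.
At steady state, accumulation factor R = 1/(1 − e^(−kτ)) ≈ 1.2837.
Each bolus raises the concentration by D/Vd = 191/106 ≈ 1.802 mcg/mL.
Steady-state peak Cmax,ss = C₀·R ≈ 1.802 × 1.2837 ≈ 2.313 mcg/mL.
Peak 2.3 mcg/mL vs MTC 4 mcg/mL: below toxic threshold.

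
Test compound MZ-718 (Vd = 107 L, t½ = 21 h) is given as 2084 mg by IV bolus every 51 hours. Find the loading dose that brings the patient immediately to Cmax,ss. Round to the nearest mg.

f = (1/2)^(51/21) ≈ 0.185749; accumulation ratio R = 1/(1−f) ≈ 1.22812.
Loading dose to hit Cmax,ss on first dose: D_load = D_maint·R ≈ 2084 × 1.22812 ≈ 2559.40 mg.

2559 mg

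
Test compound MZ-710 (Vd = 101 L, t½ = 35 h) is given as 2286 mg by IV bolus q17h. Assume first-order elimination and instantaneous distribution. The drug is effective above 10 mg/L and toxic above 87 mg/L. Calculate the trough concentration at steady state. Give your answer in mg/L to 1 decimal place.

k = ln2/t½ = ln2/35 ≈ 0.019804 h⁻¹; fraction remaining f = e^(−kτ) = e^(−0.019804×17) ≈ 0.7141.
At steady state, accumulation factor R = 1/(1 − e^(−kτ)) ≈ 3.4977.
Single-dose peak C₀ = D/Vd = 2286/101 ≈ 22.634 mg/L.
Steady-state peak Cmax,ss = C₀·R ≈ 22.634 × 3.4977 ≈ 79.167 mg/L.
One interval later, Cmin,ss = Cmax,ss·e^(−kτ) ≈ 79.167 × 0.7141 ≈ 56.533 mg/L.
Trough 56.5 mg/L vs MEC 10 mg/L: adequate.

56.5 mg/L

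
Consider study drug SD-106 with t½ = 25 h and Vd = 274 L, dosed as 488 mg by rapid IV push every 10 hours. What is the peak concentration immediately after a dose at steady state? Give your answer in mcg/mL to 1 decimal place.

τ/t½ = 10/25 ≈ 0.4, so fraction remaining f = (1/2)^(10/25) ≈ 0.7579.
At steady state, accumulation factor R = 1/(1 − e^(−kτ)) ≈ 4.1305.
Each bolus raises the concentration by D/Vd = 488/274 ≈ 1.781 mcg/mL.
Steady-state peak Cmax,ss = C₀·R ≈ 1.781 × 4.1305 ≈ 7.356 mcg/mL.

7.4 mcg/mL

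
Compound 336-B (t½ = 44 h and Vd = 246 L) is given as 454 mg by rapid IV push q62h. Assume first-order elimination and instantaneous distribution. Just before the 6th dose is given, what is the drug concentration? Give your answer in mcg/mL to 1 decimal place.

f = (1/2)^(τ/t½) = (1/2)^(62/44) ≈ 0.3765.
C₀ = D/Vd = 454/246 ≈ 1.846 mcg/mL.
Before the 6th dose, 5 doses have been given. Superposition: Cmin = C₀·(f + f² + … + f^5).
≈ 1.846 × (0.3765 + 0.1418 + 0.0534 + 0.0201 + 0.0076) ≈ 1.846 × 0.5994 ≈ 1.106 mcg/mL.

1.1 mcg/mL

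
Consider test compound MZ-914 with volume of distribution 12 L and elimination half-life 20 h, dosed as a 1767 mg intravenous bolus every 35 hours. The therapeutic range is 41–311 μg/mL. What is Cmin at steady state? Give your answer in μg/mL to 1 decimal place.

62.3 μg/mL

τ/t½ = 35/20 ≈ 1.75, so fraction remaining f = (1/2)^(35/20) ≈ 0.2973.
Accumulation ratio R = 1/(1 − f) ≈ 1/0.7027 ≈ 1.4231.
Each bolus raises the concentration by D/Vd = 1767/12 ≈ 147.250 μg/mL.
Cmax,ss = C₀/(1 − f) ≈ 147.250/0.7027 ≈ 209.549 μg/mL.
Steady-state trough Cmin,ss = Cmax,ss·f ≈ 209.549 × 0.2973 ≈ 62.299 μg/mL.
Trough 62.3 μg/mL vs MEC 41 μg/mL: adequate.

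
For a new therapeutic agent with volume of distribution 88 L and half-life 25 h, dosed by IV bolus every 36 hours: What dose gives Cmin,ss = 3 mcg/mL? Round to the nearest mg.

452 mg

τ/t½ = 36/25 ≈ 1.44, so f = (1/2)^(36/25) ≈ 0.368567.
Cmin,ss = (D/Vd)·f/(1−f), so D = Cmin,ss·Vd·(1−f)/f.
D = 3 × 88 × (1−f)/f ≈ 3 × 88 × 1.71321 ≈ 452.29 mg.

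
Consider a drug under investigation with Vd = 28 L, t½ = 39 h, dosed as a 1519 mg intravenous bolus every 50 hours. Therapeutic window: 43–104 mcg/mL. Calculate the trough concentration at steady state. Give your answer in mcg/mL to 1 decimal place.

τ/t½ = 50/39 ≈ 1.2821, so fraction remaining f = (1/2)^(50/39) ≈ 0.4112.
Single-dose peak C₀ = D/Vd = 1519/28 ≈ 54.250 mcg/mL.
Steady-state trough Cmin,ss = C₀·f/(1−f) ≈ 54.250 × 0.4112/0.5888 ≈ 37.887 mcg/mL.
Trough 37.9 mcg/mL vs MEC 43 mcg/mL: subtherapeutic.

37.9 mcg/mL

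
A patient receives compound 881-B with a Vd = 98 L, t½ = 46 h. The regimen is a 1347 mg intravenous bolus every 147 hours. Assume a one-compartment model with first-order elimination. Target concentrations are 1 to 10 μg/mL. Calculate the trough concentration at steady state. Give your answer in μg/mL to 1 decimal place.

τ/t½ = 147/46 ≈ 3.1957, so fraction remaining f = (1/2)^(147/46) ≈ 0.1091.
Single-dose peak C₀ = D/Vd = 1347/98 ≈ 13.745 μg/mL.
Steady-state trough Cmin,ss = C₀·f/(1−f) ≈ 13.745 × 0.1091/0.8909 ≈ 1.683 μg/mL.
Trough 1.7 μg/mL vs MEC 1 μg/mL: adequate.

1.7 μg/mL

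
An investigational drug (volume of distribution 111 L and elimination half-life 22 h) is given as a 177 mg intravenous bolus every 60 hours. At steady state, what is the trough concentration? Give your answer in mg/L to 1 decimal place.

Over one 60-h interval, 60/22 ≈ 2.7273 half-lives elapse, leaving f ≈ 0.1510 of each dose.
Single-dose peak C₀ = D/Vd = 177/111 ≈ 1.595 mg/L.
Steady-state trough Cmin,ss = C₀·f/(1−f) ≈ 1.595 × 0.1510/0.8490 ≈ 0.284 mg/L.

0.3 mg/L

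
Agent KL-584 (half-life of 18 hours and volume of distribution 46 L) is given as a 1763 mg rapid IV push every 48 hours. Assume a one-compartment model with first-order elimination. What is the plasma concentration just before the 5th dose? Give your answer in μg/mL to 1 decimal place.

f = (1/2)^(τ/t½) = (1/2)^(48/18) ≈ 0.1575.
C₀ = D/Vd = 1763/46 ≈ 38.326 μg/mL.
Before the 5th dose, 4 doses have been given. Superposition: Cmin = C₀·(f + f² + … + f^4).
≈ 38.326 × (0.1575 + 0.0248 + 0.0039 + 0.0006) ≈ 38.326 × 0.1868 ≈ 7.159 μg/mL.

7.2 μg/mL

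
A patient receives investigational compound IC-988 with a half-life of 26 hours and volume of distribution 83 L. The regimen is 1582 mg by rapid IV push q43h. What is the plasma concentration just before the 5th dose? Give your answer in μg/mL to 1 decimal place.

8.8 μg/mL

f = (1/2)^(τ/t½) = (1/2)^(43/26) ≈ 0.3178.
C₀ = D/Vd = 1582/83 ≈ 19.060 μg/mL.
Before the 5th dose, 4 doses have been given. Superposition: Cmin = C₀·(f + f² + … + f^4).
≈ 19.060 × (0.3178 + 0.1010 + 0.0321 + 0.0102) ≈ 19.060 × 0.4611 ≈ 8.789 μg/mL.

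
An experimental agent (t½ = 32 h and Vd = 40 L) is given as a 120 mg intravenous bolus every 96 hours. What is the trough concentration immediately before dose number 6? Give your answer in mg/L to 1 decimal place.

f = (1/2)^(τ/t½) = (1/2)^(96/32) ≈ 0.1250.
C₀ = D/Vd = 120/40 ≈ 3.000 mg/L.
Before the 6th dose, 5 doses have been given. Superposition: Cmin = C₀·(f + f² + … + f^5).
≈ 3.000 × (0.1250 + 0.0156 + 0.0020 + 0.0002 + 0.0000) ≈ 3.000 × 0.1428 ≈ 0.428 mg/L.

0.4 mg/L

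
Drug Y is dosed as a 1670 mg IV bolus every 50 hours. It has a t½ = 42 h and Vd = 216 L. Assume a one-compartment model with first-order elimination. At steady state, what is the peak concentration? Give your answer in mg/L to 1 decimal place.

τ/t½ = 50/42 ≈ 1.1905, so fraction remaining f = (1/2)^(50/42) ≈ 0.4382.
Accumulation ratio R = 1/(1 − f) ≈ 1/0.5618 ≈ 1.7800.
Single-dose peak C₀ = D/Vd = 1670/216 ≈ 7.731 mg/L.
Steady-state peak Cmax,ss = C₀·R ≈ 7.731 × 1.7800 ≈ 13.761 mg/L.

13.8 mg/L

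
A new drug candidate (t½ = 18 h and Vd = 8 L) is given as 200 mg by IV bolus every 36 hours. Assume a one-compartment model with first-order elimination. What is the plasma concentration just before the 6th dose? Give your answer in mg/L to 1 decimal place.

8.3 mg/L

f = (1/2)^(τ/t½) = (1/2)^(36/18) ≈ 0.2500.
C₀ = D/Vd = 200/8 ≈ 25.000 mg/L.
Before the 6th dose, 5 doses have been given. Superposition: Cmin = C₀·(f + f² + … + f^5).
≈ 25.000 × (0.2500 + 0.0625 + 0.0156 + 0.0039 + 0.0010) ≈ 25.000 × 0.3330 ≈ 8.325 mg/L.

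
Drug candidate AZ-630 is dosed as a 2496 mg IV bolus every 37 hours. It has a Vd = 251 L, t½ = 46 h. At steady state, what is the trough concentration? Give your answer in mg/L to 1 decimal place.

13.3 mg/L

Over one 37-h interval, 37/46 ≈ 0.80435 half-lives elapse, leaving f ≈ 0.5726 of each dose.
Accumulation ratio R = 1/(1 − f) ≈ 1/0.4274 ≈ 2.3397.
Single-dose peak C₀ = D/Vd = 2496/251 ≈ 9.944 mg/L.
Steady-state peak Cmax,ss = C₀·R ≈ 9.944 × 2.3397 ≈ 23.266 mg/L.
One interval later, Cmin,ss = Cmax,ss·e^(−kτ) ≈ 23.266 × 0.5726 ≈ 13.322 mg/L.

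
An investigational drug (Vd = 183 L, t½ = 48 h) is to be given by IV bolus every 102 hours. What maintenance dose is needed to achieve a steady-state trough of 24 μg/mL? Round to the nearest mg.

τ/t½ = 102/48 ≈ 2.125, so f = (1/2)^(102/48) ≈ 0.229251.
Cmin,ss = (D/Vd)·f/(1−f), so D = Cmin,ss·Vd·(1−f)/f.
D = 24 × 183 × (1−f)/f ≈ 24 × 183 × 3.36203 ≈ 14766.04 mg.

14766 mg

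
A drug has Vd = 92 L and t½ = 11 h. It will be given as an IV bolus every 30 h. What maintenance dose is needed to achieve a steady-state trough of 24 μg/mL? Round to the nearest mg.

12413 mg

τ/t½ = 30/11 ≈ 2.7273, so f = (1/2)^(30/11) ≈ 0.151011.
Cmin,ss = (D/Vd)·f/(1−f), so D = Cmin,ss·Vd·(1−f)/f.
D = 24 × 92 × (1−f)/f ≈ 24 × 92 × 5.62203 ≈ 12413.44 mg.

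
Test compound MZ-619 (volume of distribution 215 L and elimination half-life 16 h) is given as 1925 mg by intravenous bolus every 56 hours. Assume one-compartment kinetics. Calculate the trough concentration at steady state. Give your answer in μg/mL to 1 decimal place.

0.9 μg/mL

k = ln2/t½ = ln2/16 ≈ 0.043322 h⁻¹; fraction remaining f = e^(−kτ) = e^(−0.043322×56) ≈ 0.0884.
At steady state, accumulation factor R = 1/(1 − e^(−kτ)) ≈ 1.0970.
Single-dose peak C₀ = D/Vd = 1925/215 ≈ 8.953 μg/mL.
Steady-state peak Cmax,ss = C₀·R ≈ 8.953 × 1.0970 ≈ 9.821 μg/mL.
One interval later, Cmin,ss = Cmax,ss·e^(−kτ) ≈ 9.821 × 0.0884 ≈ 0.868 μg/mL.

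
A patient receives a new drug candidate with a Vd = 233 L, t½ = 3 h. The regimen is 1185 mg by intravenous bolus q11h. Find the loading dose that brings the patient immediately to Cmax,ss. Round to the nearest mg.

1286 mg

f = (1/2)^(11/3) ≈ 0.078745; accumulation ratio R = 1/(1−f) ≈ 1.08548.
Loading dose to hit Cmax,ss on first dose: D_load = D_maint·R ≈ 1185 × 1.08548 ≈ 1286.29 mg.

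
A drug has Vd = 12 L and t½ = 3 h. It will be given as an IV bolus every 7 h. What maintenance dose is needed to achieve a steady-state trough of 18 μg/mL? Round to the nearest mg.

873 mg

τ/t½ = 7/3 ≈ 2.3333, so f = (1/2)^(7/3) ≈ 0.198425.
Cmin,ss = (D/Vd)·f/(1−f), so D = Cmin,ss·Vd·(1−f)/f.
D = 18 × 12 × (1−f)/f ≈ 18 × 12 × 4.03969 ≈ 872.57 mg.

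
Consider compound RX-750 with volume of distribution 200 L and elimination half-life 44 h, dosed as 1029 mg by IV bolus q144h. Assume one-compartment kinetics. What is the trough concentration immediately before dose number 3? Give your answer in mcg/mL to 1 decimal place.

f = (1/2)^(τ/t½) = (1/2)^(144/44) ≈ 0.1035.
C₀ = D/Vd = 1029/200 ≈ 5.145 mcg/mL.
Before the 3rd dose, 2 doses have been given. Superposition: Cmin = C₀·(f + f²).
≈ 5.145 × (0.1035 + 0.0107) ≈ 5.145 × 0.1142 ≈ 0.588 mcg/mL.

0.6 mcg/mL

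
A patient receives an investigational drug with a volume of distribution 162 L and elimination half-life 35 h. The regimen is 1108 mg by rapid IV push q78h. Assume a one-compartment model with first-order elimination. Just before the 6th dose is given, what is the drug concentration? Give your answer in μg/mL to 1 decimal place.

1.9 μg/mL

f = (1/2)^(τ/t½) = (1/2)^(78/35) ≈ 0.2134.
C₀ = D/Vd = 1108/162 ≈ 6.840 μg/mL.
Before the 6th dose, 5 doses have been given. Superposition: Cmin = C₀·(f + f² + … + f^5).
≈ 6.840 × (0.2134 + 0.0455 + 0.0097 + 0.0021 + 0.0004) ≈ 6.840 × 0.2711 ≈ 1.854 μg/mL.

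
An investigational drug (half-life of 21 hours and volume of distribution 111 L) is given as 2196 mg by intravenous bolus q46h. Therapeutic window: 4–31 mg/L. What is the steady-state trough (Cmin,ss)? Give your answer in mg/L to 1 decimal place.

5.6 mg/L

k = ln2/t½ = ln2/21 ≈ 0.033007 h⁻¹; fraction remaining f = e^(−kτ) = e^(−0.033007×46) ≈ 0.2191.
Each bolus raises the concentration by D/Vd = 2196/111 ≈ 19.784 mg/L.
Steady-state trough Cmin,ss = C₀·f/(1−f) ≈ 19.784 × 0.2191/0.7809 ≈ 5.551 mg/L.
Trough 5.6 mg/L vs MEC 4 mg/L: adequate.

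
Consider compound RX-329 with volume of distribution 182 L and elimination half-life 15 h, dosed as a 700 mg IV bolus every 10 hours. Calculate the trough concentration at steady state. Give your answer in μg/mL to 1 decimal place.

k = ln2/t½ = ln2/15 ≈ 0.046210 h⁻¹; fraction remaining f = e^(−kτ) = e^(−0.046210×10) ≈ 0.6300.
At steady state, accumulation factor R = 1/(1 − e^(−kτ)) ≈ 2.7027.
Each bolus raises the concentration by D/Vd = 700/182 ≈ 3.846 μg/mL.
Cmax,ss = C₀/(1 − f) ≈ 3.846/0.3700 ≈ 10.395 μg/mL.
One interval later, Cmin,ss = Cmax,ss·e^(−kτ) ≈ 10.395 × 0.6300 ≈ 6.549 μg/mL.

6.5 μg/mL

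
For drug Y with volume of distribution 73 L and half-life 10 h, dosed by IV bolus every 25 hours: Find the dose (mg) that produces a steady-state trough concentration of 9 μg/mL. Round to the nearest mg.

3060 mg

τ/t½ = 25/10 ≈ 2.5, so f = (1/2)^(25/10) ≈ 0.176777.
Cmin,ss = (D/Vd)·f/(1−f), so D = Cmin,ss·Vd·(1−f)/f.
D = 9 × 73 × (1−f)/f ≈ 9 × 73 × 4.65684 ≈ 3059.54 mg.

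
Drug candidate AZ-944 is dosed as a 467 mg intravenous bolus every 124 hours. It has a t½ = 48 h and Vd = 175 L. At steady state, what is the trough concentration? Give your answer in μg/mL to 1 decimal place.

0.5 μg/mL

Over one 124-h interval, 124/48 ≈ 2.5833 half-lives elapse, leaving f ≈ 0.1669 of each dose.
Accumulation ratio R = 1/(1 − f) ≈ 1/0.8331 ≈ 1.2003.
Single-dose peak C₀ = D/Vd = 467/175 ≈ 2.669 μg/mL.
Cmax,ss = C₀/(1 − f) ≈ 2.669/0.8331 ≈ 3.204 μg/mL.
Steady-state trough Cmin,ss = Cmax,ss·f ≈ 3.204 × 0.1669 ≈ 0.535 μg/mL.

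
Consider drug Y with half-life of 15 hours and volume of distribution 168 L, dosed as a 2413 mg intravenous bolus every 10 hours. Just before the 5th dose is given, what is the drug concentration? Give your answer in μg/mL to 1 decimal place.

f = (1/2)^(τ/t½) = (1/2)^(10/15) ≈ 0.6300.
C₀ = D/Vd = 2413/168 ≈ 14.363 μg/mL.
Before the 5th dose, 4 doses have been given. Superposition: Cmin = C₀·(f + f² + … + f^4).
≈ 14.363 × (0.6300 + 0.3969 + 0.2500 + 0.1575) ≈ 14.363 × 1.4344 ≈ 20.602 μg/mL.

20.6 μg/mL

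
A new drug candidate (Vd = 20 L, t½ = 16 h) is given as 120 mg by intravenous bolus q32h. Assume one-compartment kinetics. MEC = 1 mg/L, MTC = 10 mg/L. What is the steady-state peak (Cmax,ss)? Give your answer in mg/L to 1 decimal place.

8.0 mg/L

τ = 32 h = 2 half-lives, so f = (1/2)^2 = 0.25.
At steady state, R = 1/(1 − 0.25) = 4/3.
Single-dose peak C₀ = D/Vd = 120/20 = 6 mg/L.
Steady-state peak Cmax,ss = C₀·R = 6 × 4/3 ≈ 8.000 mg/L.
Peak 8.0 mg/L vs MTC 10 mg/L: below toxic threshold.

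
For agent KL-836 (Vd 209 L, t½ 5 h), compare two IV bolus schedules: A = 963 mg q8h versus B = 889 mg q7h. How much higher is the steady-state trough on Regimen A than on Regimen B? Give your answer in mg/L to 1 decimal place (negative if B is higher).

Regimen A: f = (1/2)^(8/5) ≈ 0.3299; Cmin,ss = (963/209)·f/(1−f) ≈ 2.268 mg/L.
Regimen B: f = (1/2)^(7/5) ≈ 0.3789; Cmin,ss = (889/209)·f/(1−f) ≈ 2.595 mg/L.
Difference ≈ 2.268 − 2.595 ≈ -0.327 mg/L.

-0.3 mg/L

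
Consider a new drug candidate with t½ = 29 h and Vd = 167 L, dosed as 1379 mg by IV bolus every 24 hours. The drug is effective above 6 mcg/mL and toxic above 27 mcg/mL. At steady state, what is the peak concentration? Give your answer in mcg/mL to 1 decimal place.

18.9 mcg/mL

k = ln2/t½ = ln2/29 ≈ 0.023902 h⁻¹; fraction remaining f = e^(−kτ) = e^(−0.023902×24) ≈ 0.5635.
Accumulation ratio R = 1/(1 − f) ≈ 1/0.4365 ≈ 2.2910.
Each bolus raises the concentration by D/Vd = 1379/167 ≈ 8.257 mcg/mL.
Steady-state peak Cmax,ss = C₀·R ≈ 8.257 × 2.2910 ≈ 18.917 mcg/mL.
Peak 18.9 mcg/mL vs MTC 27 mcg/mL: below toxic threshold.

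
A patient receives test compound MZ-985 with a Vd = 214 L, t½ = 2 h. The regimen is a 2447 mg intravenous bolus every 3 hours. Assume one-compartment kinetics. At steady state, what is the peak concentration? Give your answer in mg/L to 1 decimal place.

17.7 mg/L

k = ln2/t½ = ln2/2 ≈ 0.346574 h⁻¹; fraction remaining f = e^(−kτ) = e^(−0.346574×3) ≈ 0.3536.
Accumulation ratio R = 1/(1 − f) ≈ 1/0.6464 ≈ 1.5470.
Each bolus raises the concentration by D/Vd = 2447/214 ≈ 11.435 mg/L.
Steady-state peak Cmax,ss = C₀·R ≈ 11.435 × 1.5470 ≈ 17.690 mg/L.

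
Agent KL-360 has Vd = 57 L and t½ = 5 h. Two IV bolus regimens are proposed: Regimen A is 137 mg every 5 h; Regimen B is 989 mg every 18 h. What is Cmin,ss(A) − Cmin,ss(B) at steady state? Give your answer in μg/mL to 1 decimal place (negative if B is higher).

Regimen A: f = (1/2)^(5/5) ≈ 0.5000; Cmin,ss = (137/57)·f/(1−f) ≈ 2.404 μg/mL.
Regimen B: f = (1/2)^(18/5) ≈ 0.0825; Cmin,ss = (989/57)·f/(1−f) ≈ 1.560 μg/mL.
Difference ≈ 2.404 − 1.560 ≈ 0.844 μg/mL.

0.8 μg/mL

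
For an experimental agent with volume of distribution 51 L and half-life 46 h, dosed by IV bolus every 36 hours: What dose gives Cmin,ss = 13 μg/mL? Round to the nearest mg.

τ/t½ = 36/46 ≈ 0.78261, so f = (1/2)^(36/46) ≈ 0.581315.
Cmin,ss = (D/Vd)·f/(1−f), so D = Cmin,ss·Vd·(1−f)/f.
D = 13 × 51 × (1−f)/f ≈ 13 × 51 × 0.72024 ≈ 477.52 mg.

478 mg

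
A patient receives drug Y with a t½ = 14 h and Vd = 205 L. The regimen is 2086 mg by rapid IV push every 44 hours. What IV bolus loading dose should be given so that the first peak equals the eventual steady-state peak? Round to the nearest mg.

2352 mg

f = (1/2)^(44/14) ≈ 0.113215; accumulation ratio R = 1/(1−f) ≈ 1.12767.
Loading dose to hit Cmax,ss on first dose: D_load = D_maint·R ≈ 2086 × 1.12767 ≈ 2352.32 mg.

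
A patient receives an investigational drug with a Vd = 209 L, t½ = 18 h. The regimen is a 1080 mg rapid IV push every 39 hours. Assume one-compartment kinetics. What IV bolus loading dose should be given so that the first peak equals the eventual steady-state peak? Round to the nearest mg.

f = (1/2)^(39/18) ≈ 0.222725; accumulation ratio R = 1/(1−f) ≈ 1.28655.
Loading dose to hit Cmax,ss on first dose: D_load = D_maint·R ≈ 1080 × 1.28655 ≈ 1389.47 mg.

1389 mg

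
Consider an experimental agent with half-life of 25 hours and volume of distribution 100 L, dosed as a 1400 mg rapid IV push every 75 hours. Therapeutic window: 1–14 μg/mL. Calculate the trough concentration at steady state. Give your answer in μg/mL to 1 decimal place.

2.0 μg/mL

The dosing interval is 3 half-lives, so f = 2^(−3) = 0.125.
At steady state, R = 1/(1 − 0.125) = 8/7.
Single-dose peak C₀ = D/Vd = 1400/100 = 14 μg/mL.
Steady-state peak Cmax,ss = C₀·R = 14 × 8/7 ≈ 16.000 μg/mL.
Steady-state trough Cmin,ss = Cmax,ss·f ≈ 16.000 × 0.125 ≈ 2.000 μg/mL.
Trough 2.0 μg/mL vs MEC 1 μg/mL: adequate.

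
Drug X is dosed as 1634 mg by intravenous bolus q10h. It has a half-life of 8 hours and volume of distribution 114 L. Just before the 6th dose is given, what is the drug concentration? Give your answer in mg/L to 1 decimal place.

f = (1/2)^(τ/t½) = (1/2)^(10/8) ≈ 0.4204.
C₀ = D/Vd = 1634/114 ≈ 14.333 mg/L.
Before the 6th dose, 5 doses have been given. Superposition: Cmin = C₀·(f + f² + … + f^5).
≈ 14.333 × (0.4204 + 0.1767 + 0.0743 + 0.0312 + 0.0131) ≈ 14.333 × 0.7157 ≈ 10.258 mg/L.

10.3 mg/L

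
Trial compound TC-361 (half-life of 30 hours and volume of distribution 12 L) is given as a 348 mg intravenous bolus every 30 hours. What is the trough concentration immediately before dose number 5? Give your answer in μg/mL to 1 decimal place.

f = (1/2)^(τ/t½) = (1/2)^(30/30) ≈ 0.5000.
C₀ = D/Vd = 348/12 ≈ 29.000 μg/mL.
Before the 5th dose, 4 doses have been given. Superposition: Cmin = C₀·(f + f² + … + f^4).
≈ 29.000 × (0.5000 + 0.2500 + 0.1250 + 0.0625) ≈ 29.000 × 0.9375 ≈ 27.188 μg/mL.

27.2 μg/mL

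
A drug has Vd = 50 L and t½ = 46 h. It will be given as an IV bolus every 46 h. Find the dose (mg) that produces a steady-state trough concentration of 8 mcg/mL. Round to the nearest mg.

400 mg

τ/t½ = 46/46 ≈ 1, so f = (1/2)^(46/46) ≈ 0.500000.
Cmin,ss = (D/Vd)·f/(1−f), so D = Cmin,ss·Vd·(1−f)/f.
D = 8 × 50 × (1−f)/f ≈ 8 × 50 × 1.00000 ≈ 400.00 mg.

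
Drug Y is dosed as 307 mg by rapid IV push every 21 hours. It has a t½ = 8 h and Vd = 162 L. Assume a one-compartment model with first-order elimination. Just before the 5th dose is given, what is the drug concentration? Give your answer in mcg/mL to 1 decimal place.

f = (1/2)^(τ/t½) = (1/2)^(21/8) ≈ 0.1621.
C₀ = D/Vd = 307/162 ≈ 1.895 mcg/mL.
Before the 5th dose, 4 doses have been given. Superposition: Cmin = C₀·(f + f² + … + f^4).
≈ 1.895 × (0.1621 + 0.0263 + 0.0043 + 0.0007) ≈ 1.895 × 0.1934 ≈ 0.366 mcg/mL.

0.4 mcg/mL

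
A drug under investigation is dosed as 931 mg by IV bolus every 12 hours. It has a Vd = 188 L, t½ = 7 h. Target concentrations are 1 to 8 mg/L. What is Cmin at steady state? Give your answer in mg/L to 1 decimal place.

2.2 mg/L

Over one 12-h interval, 12/7 ≈ 1.7143 half-lives elapse, leaving f ≈ 0.3048 of each dose.
At steady state, accumulation factor R = 1/(1 − e^(−kτ)) ≈ 1.4384.
Each bolus raises the concentration by D/Vd = 931/188 ≈ 4.952 mg/L.
Steady-state peak Cmax,ss = C₀·R ≈ 4.952 × 1.4384 ≈ 7.123 mg/L.
Steady-state trough Cmin,ss = Cmax,ss·f ≈ 7.123 × 0.3048 ≈ 2.171 mg/L.
Trough 2.2 mg/L vs MEC 1 mg/L: adequate.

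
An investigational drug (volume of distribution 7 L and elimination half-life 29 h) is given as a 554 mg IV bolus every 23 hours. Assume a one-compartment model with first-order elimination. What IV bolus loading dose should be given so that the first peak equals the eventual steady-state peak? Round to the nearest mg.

f = (1/2)^(23/29) ≈ 0.577101; accumulation ratio R = 1/(1−f) ≈ 2.36463.
Loading dose to hit Cmax,ss on first dose: D_load = D_maint·R ≈ 554 × 2.36463 ≈ 1310.01 mg.

1310 mg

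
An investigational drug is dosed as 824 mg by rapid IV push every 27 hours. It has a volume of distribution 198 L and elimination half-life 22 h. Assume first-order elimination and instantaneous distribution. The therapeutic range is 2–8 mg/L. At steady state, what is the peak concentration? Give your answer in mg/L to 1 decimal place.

τ/t½ = 27/22 ≈ 1.2273, so fraction remaining f = (1/2)^(27/22) ≈ 0.4271.
At steady state, accumulation factor R = 1/(1 − e^(−kτ)) ≈ 1.7455.
Single-dose peak C₀ = D/Vd = 824/198 ≈ 4.162 mg/L.
Cmax,ss = C₀/(1 − f) ≈ 4.162/0.5729 ≈ 7.265 mg/L.
Peak 7.3 mg/L vs MTC 8 mg/L: below toxic threshold.

7.3 mg/L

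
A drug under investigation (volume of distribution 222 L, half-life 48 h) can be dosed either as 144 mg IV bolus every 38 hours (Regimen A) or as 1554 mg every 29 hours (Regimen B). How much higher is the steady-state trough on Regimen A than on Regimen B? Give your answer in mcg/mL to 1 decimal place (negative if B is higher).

Regimen A: f = (1/2)^(38/48) ≈ 0.5777; Cmin,ss = (144/222)·f/(1−f) ≈ 0.887 mcg/mL.
Regimen B: f = (1/2)^(29/48) ≈ 0.6579; Cmin,ss = (1554/222)·f/(1−f) ≈ 13.462 mcg/mL.
Difference ≈ 0.887 − 13.462 ≈ -12.575 mcg/mL.

-12.6 mcg/mL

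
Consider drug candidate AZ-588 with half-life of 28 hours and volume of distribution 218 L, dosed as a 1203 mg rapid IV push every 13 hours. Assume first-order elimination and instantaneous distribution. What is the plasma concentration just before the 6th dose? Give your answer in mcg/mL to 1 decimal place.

11.6 mcg/mL

f = (1/2)^(τ/t½) = (1/2)^(13/28) ≈ 0.7248.
C₀ = D/Vd = 1203/218 ≈ 5.518 mcg/mL.
Before the 6th dose, 5 doses have been given. Superposition: Cmin = C₀·(f + f² + … + f^5).
≈ 5.518 × (0.7248 + 0.5253 + 0.3808 + 0.2760 + 0.2000) ≈ 5.518 × 2.1069 ≈ 11.626 mcg/mL.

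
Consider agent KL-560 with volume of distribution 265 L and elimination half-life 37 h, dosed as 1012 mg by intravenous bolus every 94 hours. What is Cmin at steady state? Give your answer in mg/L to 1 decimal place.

τ/t½ = 94/37 ≈ 2.5405, so fraction remaining f = (1/2)^(94/37) ≈ 0.1719.
Accumulation ratio R = 1/(1 − f) ≈ 1/0.8281 ≈ 1.2076.
Single-dose peak C₀ = D/Vd = 1012/265 ≈ 3.819 mg/L.
Steady-state peak Cmax,ss = C₀·R ≈ 3.819 × 1.2076 ≈ 4.612 mg/L.
Steady-state trough Cmin,ss = Cmax,ss·f ≈ 4.612 × 0.1719 ≈ 0.793 mg/L.

0.8 mg/L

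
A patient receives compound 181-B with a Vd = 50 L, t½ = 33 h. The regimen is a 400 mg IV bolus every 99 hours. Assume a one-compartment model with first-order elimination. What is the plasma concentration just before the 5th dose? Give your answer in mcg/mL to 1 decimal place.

1.1 mcg/mL

f = (1/2)^(τ/t½) = (1/2)^(99/33) ≈ 0.1250.
C₀ = D/Vd = 400/50 ≈ 8.000 mcg/mL.
Before the 5th dose, 4 doses have been given. Superposition: Cmin = C₀·(f + f² + … + f^4).
≈ 8.000 × (0.1250 + 0.0156 + 0.0020 + 0.0002) ≈ 8.000 × 0.1428 ≈ 1.142 mcg/mL.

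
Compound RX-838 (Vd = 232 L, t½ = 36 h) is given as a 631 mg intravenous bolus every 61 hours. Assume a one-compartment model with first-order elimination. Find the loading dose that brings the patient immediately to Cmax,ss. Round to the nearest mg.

913 mg

f = (1/2)^(61/36) ≈ 0.308974; accumulation ratio R = 1/(1−f) ≈ 1.44712.
Loading dose to hit Cmax,ss on first dose: D_load = D_maint·R ≈ 631 × 1.44712 ≈ 913.13 mg.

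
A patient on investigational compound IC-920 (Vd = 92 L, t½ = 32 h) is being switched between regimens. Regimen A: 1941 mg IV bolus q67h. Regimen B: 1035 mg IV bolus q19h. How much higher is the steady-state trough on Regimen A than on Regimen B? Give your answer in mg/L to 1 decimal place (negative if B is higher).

Regimen A: f = (1/2)^(67/32) ≈ 0.2343; Cmin,ss = (1941/92)·f/(1−f) ≈ 6.456 mg/L.
Regimen B: f = (1/2)^(19/32) ≈ 0.6626; Cmin,ss = (1035/92)·f/(1−f) ≈ 22.093 mg/L.
Difference ≈ 6.456 − 22.093 ≈ -15.637 mg/L.

-15.6 mg/L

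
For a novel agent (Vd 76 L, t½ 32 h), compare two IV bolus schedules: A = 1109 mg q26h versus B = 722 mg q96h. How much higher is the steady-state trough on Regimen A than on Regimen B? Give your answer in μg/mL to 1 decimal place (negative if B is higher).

17.9 μg/mL

Regimen A: f = (1/2)^(26/32) ≈ 0.5694; Cmin,ss = (1109/76)·f/(1−f) ≈ 19.296 μg/mL.
Regimen B: f = (1/2)^(96/32) ≈ 0.1250; Cmin,ss = (722/76)·f/(1−f) ≈ 1.357 μg/mL.
Difference ≈ 19.296 − 1.357 ≈ 17.939 μg/mL.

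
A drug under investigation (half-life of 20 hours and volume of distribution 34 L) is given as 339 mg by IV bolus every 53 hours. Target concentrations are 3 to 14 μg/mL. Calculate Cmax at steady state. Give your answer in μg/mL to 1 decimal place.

11.9 μg/mL

k = ln2/t½ = ln2/20 ≈ 0.034657 h⁻¹; fraction remaining f = e^(−kτ) = e^(−0.034657×53) ≈ 0.1593.
At steady state, accumulation factor R = 1/(1 − e^(−kτ)) ≈ 1.1895.
Single-dose peak C₀ = D/Vd = 339/34 ≈ 9.971 μg/mL.
Steady-state peak Cmax,ss = C₀·R ≈ 9.971 × 1.1895 ≈ 11.861 μg/mL.
Peak 11.9 μg/mL vs MTC 14 μg/mL: below toxic threshold.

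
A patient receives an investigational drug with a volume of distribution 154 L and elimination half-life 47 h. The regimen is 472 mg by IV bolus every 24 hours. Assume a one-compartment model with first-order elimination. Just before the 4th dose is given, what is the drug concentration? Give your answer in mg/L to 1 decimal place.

4.7 mg/L

f = (1/2)^(τ/t½) = (1/2)^(24/47) ≈ 0.7019.
C₀ = D/Vd = 472/154 ≈ 3.065 mg/L.
Before the 4th dose, 3 doses have been given. Superposition: Cmin = C₀·(f + f² + … + f^3).
≈ 3.065 × (0.7019 + 0.4927 + 0.3458) ≈ 3.065 × 1.5404 ≈ 4.721 mg/L.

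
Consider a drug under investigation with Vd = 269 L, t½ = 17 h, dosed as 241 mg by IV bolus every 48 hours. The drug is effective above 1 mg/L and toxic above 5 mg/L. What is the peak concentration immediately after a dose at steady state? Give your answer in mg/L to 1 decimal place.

1.0 mg/L

k = ln2/t½ = ln2/17 ≈ 0.040773 h⁻¹; fraction remaining f = e^(−kτ) = e^(−0.040773×48) ≈ 0.1413.
Accumulation ratio R = 1/(1 − f) ≈ 1/0.8587 ≈ 1.1646.
Single-dose peak C₀ = D/Vd = 241/269 ≈ 0.896 mg/L.
Steady-state peak Cmax,ss = C₀·R ≈ 0.896 × 1.1646 ≈ 1.043 mg/L.
Peak 1.0 mg/L vs MTC 5 mg/L: below toxic threshold.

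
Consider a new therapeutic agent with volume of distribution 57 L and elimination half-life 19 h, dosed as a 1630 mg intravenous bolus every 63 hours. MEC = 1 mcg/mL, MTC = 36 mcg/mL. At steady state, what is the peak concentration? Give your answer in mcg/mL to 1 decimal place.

τ/t½ = 63/19 ≈ 3.3158, so fraction remaining f = (1/2)^(63/19) ≈ 0.1004.
Accumulation ratio R = 1/(1 − f) ≈ 1/0.8996 ≈ 1.1116.
Single-dose peak C₀ = D/Vd = 1630/57 ≈ 28.596 mcg/mL.
Steady-state peak Cmax,ss = C₀·R ≈ 28.596 × 1.1116 ≈ 31.787 mcg/mL.
Peak 31.8 mcg/mL vs MTC 36 mcg/mL: below toxic threshold.

31.8 mcg/mL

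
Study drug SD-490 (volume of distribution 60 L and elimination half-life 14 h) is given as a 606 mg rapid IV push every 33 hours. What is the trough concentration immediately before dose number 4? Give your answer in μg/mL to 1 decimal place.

f = (1/2)^(τ/t½) = (1/2)^(33/14) ≈ 0.1952.
C₀ = D/Vd = 606/60 ≈ 10.100 μg/mL.
Before the 4th dose, 3 doses have been given. Superposition: Cmin = C₀·(f + f² + … + f^3).
≈ 10.100 × (0.1952 + 0.0381 + 0.0074) ≈ 10.100 × 0.2407 ≈ 2.431 μg/mL.

2.4 μg/mL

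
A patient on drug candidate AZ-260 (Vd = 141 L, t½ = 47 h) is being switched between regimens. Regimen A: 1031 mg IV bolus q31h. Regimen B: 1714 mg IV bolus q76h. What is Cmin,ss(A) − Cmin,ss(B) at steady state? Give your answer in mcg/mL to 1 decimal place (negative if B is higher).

6.7 mcg/mL

Regimen A: f = (1/2)^(31/47) ≈ 0.6331; Cmin,ss = (1031/141)·f/(1−f) ≈ 12.617 mcg/mL.
Regimen B: f = (1/2)^(76/47) ≈ 0.3260; Cmin,ss = (1714/141)·f/(1−f) ≈ 5.880 mcg/mL.
Difference ≈ 12.617 − 5.880 ≈ 6.737 mcg/mL.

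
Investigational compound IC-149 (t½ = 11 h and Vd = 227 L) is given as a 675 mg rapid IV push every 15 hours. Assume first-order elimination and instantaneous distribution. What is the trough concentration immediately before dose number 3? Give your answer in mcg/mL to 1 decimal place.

1.6 mcg/mL

f = (1/2)^(τ/t½) = (1/2)^(15/11) ≈ 0.3886.
C₀ = D/Vd = 675/227 ≈ 2.974 mcg/mL.
Before the 3rd dose, 2 doses have been given. Superposition: Cmin = C₀·(f + f²).
≈ 2.974 × (0.3886 + 0.1510) ≈ 2.974 × 0.5396 ≈ 1.605 mcg/mL.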